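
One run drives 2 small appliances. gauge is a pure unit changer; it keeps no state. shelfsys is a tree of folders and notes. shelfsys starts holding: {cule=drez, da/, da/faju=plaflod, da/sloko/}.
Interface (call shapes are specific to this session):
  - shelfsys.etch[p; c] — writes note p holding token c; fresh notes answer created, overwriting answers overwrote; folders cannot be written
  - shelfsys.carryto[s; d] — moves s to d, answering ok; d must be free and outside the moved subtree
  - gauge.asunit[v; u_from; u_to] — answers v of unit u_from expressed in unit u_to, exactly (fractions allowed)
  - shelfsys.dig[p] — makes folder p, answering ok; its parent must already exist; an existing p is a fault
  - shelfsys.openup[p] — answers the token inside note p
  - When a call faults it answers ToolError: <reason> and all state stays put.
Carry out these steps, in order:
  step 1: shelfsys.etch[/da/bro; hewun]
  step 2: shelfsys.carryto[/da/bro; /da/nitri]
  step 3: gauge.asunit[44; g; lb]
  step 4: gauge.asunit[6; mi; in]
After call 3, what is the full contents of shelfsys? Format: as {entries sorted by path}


Answer: {cule=drez, da/, da/faju=plaflod, da/nitri=hewun, da/sloko/}

Derivation:
> etch p: /da/bro c: hewun
  created
> carryto s: /da/bro d: /da/nitri
  ok
> asunit v: 44 u_from: g u_to: lb
  400000/4123567
> asunit v: 6 u_from: mi u_to: in
  380160


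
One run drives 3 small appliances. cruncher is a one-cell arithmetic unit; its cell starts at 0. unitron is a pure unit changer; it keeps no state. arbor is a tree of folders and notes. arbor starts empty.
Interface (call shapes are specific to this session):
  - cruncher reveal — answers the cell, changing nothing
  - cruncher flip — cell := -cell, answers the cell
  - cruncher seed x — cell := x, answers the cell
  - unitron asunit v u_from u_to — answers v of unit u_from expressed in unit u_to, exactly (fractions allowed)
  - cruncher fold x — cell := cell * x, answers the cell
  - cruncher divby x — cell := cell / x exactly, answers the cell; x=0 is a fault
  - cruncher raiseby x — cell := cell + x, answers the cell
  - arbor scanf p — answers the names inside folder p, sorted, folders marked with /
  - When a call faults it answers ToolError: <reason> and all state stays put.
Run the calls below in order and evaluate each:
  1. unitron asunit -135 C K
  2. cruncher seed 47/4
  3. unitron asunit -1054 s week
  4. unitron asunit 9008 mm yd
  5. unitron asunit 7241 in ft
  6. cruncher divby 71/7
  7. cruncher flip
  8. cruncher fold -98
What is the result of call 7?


I use unitron asunit with v: -135, u_from: C, u_to: K, giving 2763/20.
I run cruncher seed with x: 47/4, and get 47/4.
I try unitron asunit with v: -1054, u_from: s, u_to: week, which returns -527/302400.
Then unitron asunit with v: 9008, u_from: mm, u_to: yd, and get 11260/1143.
Now I run unitron asunit with v: 7241, u_from: in, u_to: ft, → 7241/12.
Calling cruncher divby with x: 71/7, and get 329/284.
Using cruncher flip, and get -329/284.
I use cruncher fold with x: -98, which returns 16121/142.

Answer: -329/284


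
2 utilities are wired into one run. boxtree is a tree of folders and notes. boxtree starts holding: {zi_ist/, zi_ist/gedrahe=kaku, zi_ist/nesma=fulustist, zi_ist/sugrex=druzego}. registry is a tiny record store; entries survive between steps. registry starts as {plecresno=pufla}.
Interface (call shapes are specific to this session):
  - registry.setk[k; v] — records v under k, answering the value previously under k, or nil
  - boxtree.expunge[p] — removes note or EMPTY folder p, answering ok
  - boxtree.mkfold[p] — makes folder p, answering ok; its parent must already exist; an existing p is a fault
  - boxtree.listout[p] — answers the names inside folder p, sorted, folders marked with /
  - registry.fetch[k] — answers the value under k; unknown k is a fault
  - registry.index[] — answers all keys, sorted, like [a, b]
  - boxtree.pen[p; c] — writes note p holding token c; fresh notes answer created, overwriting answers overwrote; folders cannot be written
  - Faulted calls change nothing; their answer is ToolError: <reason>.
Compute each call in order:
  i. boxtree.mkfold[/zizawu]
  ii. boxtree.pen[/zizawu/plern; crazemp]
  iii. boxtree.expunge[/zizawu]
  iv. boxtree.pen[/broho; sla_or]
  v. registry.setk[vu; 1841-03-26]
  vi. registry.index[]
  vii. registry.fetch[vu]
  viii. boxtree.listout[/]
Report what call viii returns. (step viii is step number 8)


→ boxtree.mkfold(p='/zizawu')
← ok
→ boxtree.pen(p='/zizawu/plern', c='crazemp')
← created
→ boxtree.expunge(p='/zizawu')
← ToolError: not empty
→ boxtree.pen(p='/broho', c='sla_or')
← created
→ registry.setk(k='vu', v='1841-03-26')
← nil
→ registry.index()
← [plecresno, vu]
→ registry.fetch(k='vu')
← 1841-03-26
→ boxtree.listout(p='/')
← [broho, zi_ist/, zizawu/]

Answer: [broho, zi_ist/, zizawu/]


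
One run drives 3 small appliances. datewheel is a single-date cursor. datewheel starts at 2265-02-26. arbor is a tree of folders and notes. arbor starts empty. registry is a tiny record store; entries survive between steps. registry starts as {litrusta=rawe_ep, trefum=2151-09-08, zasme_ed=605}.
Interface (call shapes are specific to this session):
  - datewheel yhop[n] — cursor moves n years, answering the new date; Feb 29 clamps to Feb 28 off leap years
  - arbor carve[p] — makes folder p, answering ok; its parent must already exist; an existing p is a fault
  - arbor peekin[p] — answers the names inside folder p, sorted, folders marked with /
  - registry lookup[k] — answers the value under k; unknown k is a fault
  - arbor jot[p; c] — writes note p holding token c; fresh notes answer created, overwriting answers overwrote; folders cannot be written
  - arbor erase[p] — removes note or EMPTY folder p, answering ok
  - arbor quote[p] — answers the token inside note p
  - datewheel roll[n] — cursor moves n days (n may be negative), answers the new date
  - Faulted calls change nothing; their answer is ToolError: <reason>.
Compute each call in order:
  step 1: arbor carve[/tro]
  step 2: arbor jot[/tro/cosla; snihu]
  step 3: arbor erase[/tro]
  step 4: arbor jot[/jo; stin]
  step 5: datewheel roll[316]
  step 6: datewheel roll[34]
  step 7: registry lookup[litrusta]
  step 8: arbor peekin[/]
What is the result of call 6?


Answer: 2266-02-11

Derivation:
>> arbor carve(p: /tro)
<< ok
>> arbor jot(p: /tro/cosla, c: snihu)
<< created
>> arbor erase(p: /tro)
<< ToolError: not empty
>> arbor jot(p: /jo, c: stin)
<< created
>> datewheel roll(n: 316)
<< 2266-01-08
>> datewheel roll(n: 34)
<< 2266-02-11
>> registry lookup(k: litrusta)
<< rawe_ep
>> arbor peekin(p: /)
<< [jo, tro/]


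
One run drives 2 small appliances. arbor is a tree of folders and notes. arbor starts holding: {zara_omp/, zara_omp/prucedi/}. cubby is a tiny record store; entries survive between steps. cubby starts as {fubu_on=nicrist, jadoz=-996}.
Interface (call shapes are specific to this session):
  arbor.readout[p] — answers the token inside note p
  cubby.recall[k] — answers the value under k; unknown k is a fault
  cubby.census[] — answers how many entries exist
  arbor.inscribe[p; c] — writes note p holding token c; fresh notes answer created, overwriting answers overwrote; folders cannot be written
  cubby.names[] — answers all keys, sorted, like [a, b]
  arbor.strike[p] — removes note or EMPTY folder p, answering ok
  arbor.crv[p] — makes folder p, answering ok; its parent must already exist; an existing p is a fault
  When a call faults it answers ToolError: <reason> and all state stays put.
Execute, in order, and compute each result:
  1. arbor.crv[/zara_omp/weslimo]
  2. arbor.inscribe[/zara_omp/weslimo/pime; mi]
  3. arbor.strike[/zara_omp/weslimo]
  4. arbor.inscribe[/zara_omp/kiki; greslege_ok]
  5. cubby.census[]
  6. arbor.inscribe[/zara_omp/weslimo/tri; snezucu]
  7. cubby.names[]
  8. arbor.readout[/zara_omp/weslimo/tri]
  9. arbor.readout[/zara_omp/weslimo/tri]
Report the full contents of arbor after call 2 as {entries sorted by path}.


-- 1. arbor.crv(p='/zara_omp/weslimo') => ok
-- 2. arbor.inscribe(p='/zara_omp/weslimo/pime', c='mi') => created
-- 3. arbor.strike(p='/zara_omp/weslimo') => ToolError: not empty
-- 4. arbor.inscribe(p='/zara_omp/kiki', c='greslege_ok') => created
-- 5. cubby.census() => 2
-- 6. arbor.inscribe(p='/zara_omp/weslimo/tri', c='snezucu') => created
-- 7. cubby.names() => [fubu_on, jadoz]
-- 8. arbor.readout(p='/zara_omp/weslimo/tri') => snezucu
-- 9. arbor.readout(p='/zara_omp/weslimo/tri') => snezucu

Answer: {zara_omp/, zara_omp/prucedi/, zara_omp/weslimo/, zara_omp/weslimo/pime=mi}


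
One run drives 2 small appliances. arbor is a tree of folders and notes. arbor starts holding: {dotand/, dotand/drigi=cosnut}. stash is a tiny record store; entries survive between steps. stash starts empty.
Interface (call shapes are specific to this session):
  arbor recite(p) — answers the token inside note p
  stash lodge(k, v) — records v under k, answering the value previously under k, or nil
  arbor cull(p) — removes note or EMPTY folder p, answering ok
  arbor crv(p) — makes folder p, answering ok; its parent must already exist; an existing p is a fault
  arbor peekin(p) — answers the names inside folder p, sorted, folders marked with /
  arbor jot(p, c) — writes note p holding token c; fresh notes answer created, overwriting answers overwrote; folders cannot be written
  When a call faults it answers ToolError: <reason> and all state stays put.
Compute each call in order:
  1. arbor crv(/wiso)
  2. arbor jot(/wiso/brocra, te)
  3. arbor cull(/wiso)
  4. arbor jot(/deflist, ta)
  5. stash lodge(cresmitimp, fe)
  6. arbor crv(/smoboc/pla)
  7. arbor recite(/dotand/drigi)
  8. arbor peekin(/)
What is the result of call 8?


Answer: [deflist, dotand/, wiso/]

Derivation:
→ arbor crv(/wiso)
← ok
→ arbor jot(/wiso/brocra, te)
← created
→ arbor cull(/wiso)
← ToolError: not empty
→ arbor jot(/deflist, ta)
← created
→ stash lodge(cresmitimp, fe)
← nil
→ arbor crv(/smoboc/pla)
← ToolError: no parent
→ arbor recite(/dotand/drigi)
← cosnut
→ arbor peekin(/)
← [deflist, dotand/, wiso/]


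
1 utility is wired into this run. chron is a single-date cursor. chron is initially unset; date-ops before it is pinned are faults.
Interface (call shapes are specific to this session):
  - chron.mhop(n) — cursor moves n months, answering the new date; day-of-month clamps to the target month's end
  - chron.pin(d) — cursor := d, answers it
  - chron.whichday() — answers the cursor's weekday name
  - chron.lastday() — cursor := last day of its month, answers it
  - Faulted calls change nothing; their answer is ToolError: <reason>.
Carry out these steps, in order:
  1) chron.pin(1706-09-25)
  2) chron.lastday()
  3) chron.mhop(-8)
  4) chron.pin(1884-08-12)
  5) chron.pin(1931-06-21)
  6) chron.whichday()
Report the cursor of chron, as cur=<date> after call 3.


Answer: cur=1706-01-30

Derivation:
CALL chron.pin[1706-09-25]
RET  1706-09-25
CALL chron.lastday[]
RET  1706-09-30
CALL chron.mhop[-8]
RET  1706-01-30
CALL chron.pin[1884-08-12]
RET  1884-08-12
CALL chron.pin[1931-06-21]
RET  1931-06-21
CALL chron.whichday[]
RET  Sunday


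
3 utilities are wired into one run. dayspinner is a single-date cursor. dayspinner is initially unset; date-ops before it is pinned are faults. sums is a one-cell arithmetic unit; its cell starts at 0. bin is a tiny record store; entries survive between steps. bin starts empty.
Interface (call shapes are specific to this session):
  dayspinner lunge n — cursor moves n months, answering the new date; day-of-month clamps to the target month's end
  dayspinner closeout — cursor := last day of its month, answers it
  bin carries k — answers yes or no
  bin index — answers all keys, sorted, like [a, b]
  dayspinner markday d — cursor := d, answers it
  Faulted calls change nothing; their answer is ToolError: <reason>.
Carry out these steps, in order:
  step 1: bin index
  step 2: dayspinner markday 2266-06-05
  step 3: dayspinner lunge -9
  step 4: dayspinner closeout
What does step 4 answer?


Answer: 2265-09-30

Derivation:
==> bin index()
<== []
==> dayspinner markday(d→2266-06-05)
<== 2266-06-05
==> dayspinner lunge(n→-9)
<== 2265-09-05
==> dayspinner closeout()
<== 2265-09-30


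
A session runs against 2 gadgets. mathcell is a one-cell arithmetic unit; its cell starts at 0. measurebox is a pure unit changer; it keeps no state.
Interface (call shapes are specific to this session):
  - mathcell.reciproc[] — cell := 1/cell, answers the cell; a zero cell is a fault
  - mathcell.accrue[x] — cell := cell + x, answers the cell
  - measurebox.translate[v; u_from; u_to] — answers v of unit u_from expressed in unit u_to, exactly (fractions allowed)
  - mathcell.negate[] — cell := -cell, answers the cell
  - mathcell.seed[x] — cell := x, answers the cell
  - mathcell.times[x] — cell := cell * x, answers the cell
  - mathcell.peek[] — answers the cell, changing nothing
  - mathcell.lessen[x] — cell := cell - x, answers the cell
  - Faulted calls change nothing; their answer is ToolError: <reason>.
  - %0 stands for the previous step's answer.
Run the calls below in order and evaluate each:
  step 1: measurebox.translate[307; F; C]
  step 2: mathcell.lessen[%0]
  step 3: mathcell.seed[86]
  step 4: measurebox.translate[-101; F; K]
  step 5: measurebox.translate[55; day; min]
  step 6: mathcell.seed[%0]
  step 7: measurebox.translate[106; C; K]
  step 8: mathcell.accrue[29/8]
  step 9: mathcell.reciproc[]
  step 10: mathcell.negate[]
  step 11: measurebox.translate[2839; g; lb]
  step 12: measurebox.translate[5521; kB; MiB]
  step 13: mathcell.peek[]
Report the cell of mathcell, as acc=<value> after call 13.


Answer: acc=-8/633629

Derivation:
% 1. measurebox.translate(307, F, C) ~> 1375/9
% 2. mathcell.lessen(%0) ~> -1375/9
% 3. mathcell.seed(86) ~> 86
% 4. measurebox.translate(-101, F, K) ~> 35867/180
% 5. measurebox.translate(55, day, min) ~> 79200
% 6. mathcell.seed(%0) ~> 79200
% 7. measurebox.translate(106, C, K) ~> 7583/20
% 8. mathcell.accrue(29/8) ~> 633629/8
% 9. mathcell.reciproc() ~> 8/633629
% 10. mathcell.negate() ~> -8/633629
% 11. measurebox.translate(2839, g, lb) ~> 283900000/45359237
% 12. measurebox.translate(5521, kB, MiB) ~> 690125/131072
% 13. mathcell.peek() ~> -8/633629


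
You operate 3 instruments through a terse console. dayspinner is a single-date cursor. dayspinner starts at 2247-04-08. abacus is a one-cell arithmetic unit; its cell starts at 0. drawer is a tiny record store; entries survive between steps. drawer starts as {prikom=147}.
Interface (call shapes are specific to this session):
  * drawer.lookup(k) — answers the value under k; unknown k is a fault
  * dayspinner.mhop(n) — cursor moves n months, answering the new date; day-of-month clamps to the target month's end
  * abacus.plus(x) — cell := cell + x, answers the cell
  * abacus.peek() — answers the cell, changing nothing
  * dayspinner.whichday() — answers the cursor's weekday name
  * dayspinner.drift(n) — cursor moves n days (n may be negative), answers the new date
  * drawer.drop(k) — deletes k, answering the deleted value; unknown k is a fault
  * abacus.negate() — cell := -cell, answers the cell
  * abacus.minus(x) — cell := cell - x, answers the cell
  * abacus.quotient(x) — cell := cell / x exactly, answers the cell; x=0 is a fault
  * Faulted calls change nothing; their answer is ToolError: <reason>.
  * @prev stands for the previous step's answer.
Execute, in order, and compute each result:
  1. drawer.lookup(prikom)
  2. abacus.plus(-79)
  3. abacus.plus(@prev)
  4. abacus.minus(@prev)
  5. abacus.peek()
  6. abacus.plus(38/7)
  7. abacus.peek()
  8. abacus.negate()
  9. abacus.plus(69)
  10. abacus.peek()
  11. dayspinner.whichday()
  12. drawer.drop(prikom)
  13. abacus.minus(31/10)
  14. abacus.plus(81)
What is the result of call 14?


Act: drawer.lookup[k=prikom]
Obs: 147
Act: abacus.plus[x=-79]
Obs: -79
Act: abacus.plus[x=@prev]
Obs: -158
Act: abacus.minus[x=@prev]
Obs: 0
Act: abacus.peek[]
Obs: 0
Act: abacus.plus[x=38/7]
Obs: 38/7
Act: abacus.peek[]
Obs: 38/7
Act: abacus.negate[]
Obs: -38/7
Act: abacus.plus[x=69]
Obs: 445/7
Act: abacus.peek[]
Obs: 445/7
Act: dayspinner.whichday[]
Obs: Thursday
Act: drawer.drop[k=prikom]
Obs: 147
Act: abacus.minus[x=31/10]
Obs: 4233/70
Act: abacus.plus[x=81]
Obs: 9903/70

Answer: 9903/70


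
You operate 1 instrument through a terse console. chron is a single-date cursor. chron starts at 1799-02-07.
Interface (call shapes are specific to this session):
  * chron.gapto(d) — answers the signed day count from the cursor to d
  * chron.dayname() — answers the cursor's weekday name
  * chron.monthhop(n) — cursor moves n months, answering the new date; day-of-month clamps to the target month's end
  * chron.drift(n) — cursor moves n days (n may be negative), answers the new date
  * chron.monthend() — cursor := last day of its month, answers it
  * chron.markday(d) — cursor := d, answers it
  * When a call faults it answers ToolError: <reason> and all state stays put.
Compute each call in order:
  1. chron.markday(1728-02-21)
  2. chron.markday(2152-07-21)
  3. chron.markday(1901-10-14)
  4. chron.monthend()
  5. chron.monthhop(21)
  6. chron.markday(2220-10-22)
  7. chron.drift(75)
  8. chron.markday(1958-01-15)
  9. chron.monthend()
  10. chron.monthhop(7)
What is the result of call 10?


>>> chron.markday 1728-02-21
[out] 1728-02-21
>>> chron.markday 2152-07-21
[out] 2152-07-21
>>> chron.markday 1901-10-14
[out] 1901-10-14
>>> chron.monthend
[out] 1901-10-31
>>> chron.monthhop 21
[out] 1903-07-31
>>> chron.markday 2220-10-22
[out] 2220-10-22
>>> chron.drift 75
[out] 2221-01-05
>>> chron.markday 1958-01-15
[out] 1958-01-15
>>> chron.monthend
[out] 1958-01-31
>>> chron.monthhop 7
[out] 1958-08-31

Answer: 1958-08-31


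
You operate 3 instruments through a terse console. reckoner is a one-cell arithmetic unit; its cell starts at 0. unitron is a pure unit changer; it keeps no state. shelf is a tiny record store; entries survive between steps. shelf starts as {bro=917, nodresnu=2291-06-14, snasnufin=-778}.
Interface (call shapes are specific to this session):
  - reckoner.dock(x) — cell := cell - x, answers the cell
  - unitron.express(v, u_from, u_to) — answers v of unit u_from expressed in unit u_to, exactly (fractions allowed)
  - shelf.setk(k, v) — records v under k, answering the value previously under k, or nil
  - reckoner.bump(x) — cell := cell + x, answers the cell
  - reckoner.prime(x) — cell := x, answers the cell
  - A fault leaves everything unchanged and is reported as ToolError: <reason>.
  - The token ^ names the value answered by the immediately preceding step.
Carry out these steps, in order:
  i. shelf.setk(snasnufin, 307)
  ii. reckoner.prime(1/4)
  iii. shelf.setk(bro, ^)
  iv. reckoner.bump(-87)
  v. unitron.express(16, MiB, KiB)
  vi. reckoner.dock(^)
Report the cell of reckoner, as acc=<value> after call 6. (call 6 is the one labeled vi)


Answer: acc=-65883/4

Derivation:
Then shelf.setk on k=snasnufin, v=307, giving -778.
Using reckoner.prime on x=1/4, and observe 1/4.
Then shelf.setk on k=bro, v=^, which returns 917.
Using reckoner.bump on x=-87, yielding -347/4.
Invoking unitron.express on v=16, u_from=MiB, u_to=KiB, and see 16384.
I use reckoner.dock on x=^, — result: -65883/4.


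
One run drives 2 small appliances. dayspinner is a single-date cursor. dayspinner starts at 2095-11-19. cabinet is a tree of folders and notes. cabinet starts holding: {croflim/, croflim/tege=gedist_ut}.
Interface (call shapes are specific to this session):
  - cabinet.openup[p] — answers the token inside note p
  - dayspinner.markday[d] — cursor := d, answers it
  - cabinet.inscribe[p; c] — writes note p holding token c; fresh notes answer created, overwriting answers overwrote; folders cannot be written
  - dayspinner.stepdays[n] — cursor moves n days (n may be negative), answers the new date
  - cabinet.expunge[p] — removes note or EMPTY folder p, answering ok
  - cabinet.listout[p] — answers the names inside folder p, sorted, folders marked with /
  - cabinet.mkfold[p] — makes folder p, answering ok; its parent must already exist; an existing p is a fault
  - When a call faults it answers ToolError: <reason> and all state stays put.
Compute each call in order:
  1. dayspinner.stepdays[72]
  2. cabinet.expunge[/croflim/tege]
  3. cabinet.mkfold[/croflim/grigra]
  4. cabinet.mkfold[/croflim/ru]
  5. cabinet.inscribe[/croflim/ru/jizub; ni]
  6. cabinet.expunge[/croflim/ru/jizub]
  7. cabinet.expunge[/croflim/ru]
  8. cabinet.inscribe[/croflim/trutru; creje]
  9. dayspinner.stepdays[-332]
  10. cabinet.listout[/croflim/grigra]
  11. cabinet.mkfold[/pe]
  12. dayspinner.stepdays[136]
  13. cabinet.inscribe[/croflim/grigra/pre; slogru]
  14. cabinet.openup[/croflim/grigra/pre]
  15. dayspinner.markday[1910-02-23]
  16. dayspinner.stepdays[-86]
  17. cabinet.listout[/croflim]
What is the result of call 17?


[in] dayspinner.stepdays n=72
[out] 2096-01-30
[in] cabinet.expunge p=/croflim/tege
[out] ok
[in] cabinet.mkfold p=/croflim/grigra
[out] ok
[in] cabinet.mkfold p=/croflim/ru
[out] ok
[in] cabinet.inscribe p=/croflim/ru/jizub c=ni
[out] created
[in] cabinet.expunge p=/croflim/ru/jizub
[out] ok
[in] cabinet.expunge p=/croflim/ru
[out] ok
[in] cabinet.inscribe p=/croflim/trutru c=creje
[out] created
[in] dayspinner.stepdays n=-332
[out] 2095-03-04
[in] cabinet.listout p=/croflim/grigra
[out] []
[in] cabinet.mkfold p=/pe
[out] ok
[in] dayspinner.stepdays n=136
[out] 2095-07-18
[in] cabinet.inscribe p=/croflim/grigra/pre c=slogru
[out] created
[in] cabinet.openup p=/croflim/grigra/pre
[out] slogru
[in] dayspinner.markday d=1910-02-23
[out] 1910-02-23
[in] dayspinner.stepdays n=-86
[out] 1909-11-29
[in] cabinet.listout p=/croflim
[out] [grigra/, trutru]

Answer: [grigra/, trutru]


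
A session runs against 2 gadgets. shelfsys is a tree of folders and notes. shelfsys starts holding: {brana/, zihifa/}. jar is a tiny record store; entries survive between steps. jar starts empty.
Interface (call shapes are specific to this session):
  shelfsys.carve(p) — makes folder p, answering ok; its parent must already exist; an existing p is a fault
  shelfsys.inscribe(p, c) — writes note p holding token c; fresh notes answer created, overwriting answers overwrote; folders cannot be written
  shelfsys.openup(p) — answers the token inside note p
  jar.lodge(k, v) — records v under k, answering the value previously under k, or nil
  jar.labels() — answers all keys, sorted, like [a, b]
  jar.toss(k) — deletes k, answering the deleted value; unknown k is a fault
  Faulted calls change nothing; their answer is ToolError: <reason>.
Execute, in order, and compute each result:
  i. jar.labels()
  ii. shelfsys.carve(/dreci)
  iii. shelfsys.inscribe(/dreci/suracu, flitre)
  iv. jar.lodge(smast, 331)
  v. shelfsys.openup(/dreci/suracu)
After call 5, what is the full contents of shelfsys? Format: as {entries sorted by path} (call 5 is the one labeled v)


Step: jar.labels[]
Result: []
Step: shelfsys.carve[p: /dreci]
Result: ok
Step: shelfsys.inscribe[p: /dreci/suracu; c: flitre]
Result: created
Step: jar.lodge[k: smast; v: 331]
Result: nil
Step: shelfsys.openup[p: /dreci/suracu]
Result: flitre

Answer: {brana/, dreci/, dreci/suracu=flitre, zihifa/}


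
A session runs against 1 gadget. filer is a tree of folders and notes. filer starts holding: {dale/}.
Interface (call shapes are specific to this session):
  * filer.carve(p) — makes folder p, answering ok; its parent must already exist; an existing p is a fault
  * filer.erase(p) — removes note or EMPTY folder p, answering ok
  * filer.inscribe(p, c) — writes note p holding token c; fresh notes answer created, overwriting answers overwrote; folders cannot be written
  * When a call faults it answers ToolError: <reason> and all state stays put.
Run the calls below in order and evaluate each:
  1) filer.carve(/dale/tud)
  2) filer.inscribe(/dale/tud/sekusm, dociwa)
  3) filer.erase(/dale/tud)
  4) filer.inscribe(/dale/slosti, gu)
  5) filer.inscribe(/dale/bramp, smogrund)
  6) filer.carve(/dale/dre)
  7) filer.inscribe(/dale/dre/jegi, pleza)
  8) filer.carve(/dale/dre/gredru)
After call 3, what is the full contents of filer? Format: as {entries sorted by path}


% 1. filer.carve(p='/dale/tud') == ok
% 2. filer.inscribe(p='/dale/tud/sekusm', c='dociwa') == created
% 3. filer.erase(p='/dale/tud') == ToolError: not empty
% 4. filer.inscribe(p='/dale/slosti', c='gu') == created
% 5. filer.inscribe(p='/dale/bramp', c='smogrund') == created
% 6. filer.carve(p='/dale/dre') == ok
% 7. filer.inscribe(p='/dale/dre/jegi', c='pleza') == created
% 8. filer.carve(p='/dale/dre/gredru') == ok

Answer: {dale/, dale/tud/, dale/tud/sekusm=dociwa}


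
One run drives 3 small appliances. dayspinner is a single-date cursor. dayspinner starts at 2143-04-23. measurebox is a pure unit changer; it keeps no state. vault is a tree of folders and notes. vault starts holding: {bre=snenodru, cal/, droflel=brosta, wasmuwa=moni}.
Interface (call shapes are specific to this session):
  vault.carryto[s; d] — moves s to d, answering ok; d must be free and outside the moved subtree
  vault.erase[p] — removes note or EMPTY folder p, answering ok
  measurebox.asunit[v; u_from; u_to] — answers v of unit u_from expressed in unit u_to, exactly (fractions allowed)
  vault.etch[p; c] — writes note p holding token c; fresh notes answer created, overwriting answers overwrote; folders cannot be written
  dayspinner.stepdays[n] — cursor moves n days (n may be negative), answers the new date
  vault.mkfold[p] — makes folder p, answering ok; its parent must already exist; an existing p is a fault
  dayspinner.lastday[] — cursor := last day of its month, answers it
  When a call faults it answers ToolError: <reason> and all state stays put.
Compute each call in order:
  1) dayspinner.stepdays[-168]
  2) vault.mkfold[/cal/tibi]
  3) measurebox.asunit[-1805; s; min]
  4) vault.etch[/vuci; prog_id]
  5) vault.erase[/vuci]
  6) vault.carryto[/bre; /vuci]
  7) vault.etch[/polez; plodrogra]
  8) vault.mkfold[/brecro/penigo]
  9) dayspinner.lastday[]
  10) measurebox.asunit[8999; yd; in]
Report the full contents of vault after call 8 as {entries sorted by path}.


>> dayspinner.stepdays(n→-168)
<< 2142-11-06
>> vault.mkfold(p→/cal/tibi)
<< ok
>> measurebox.asunit(v→-1805, u_from→s, u_to→min)
<< -361/12
>> vault.etch(p→/vuci, c→prog_id)
<< created
>> vault.erase(p→/vuci)
<< ok
>> vault.carryto(s→/bre, d→/vuci)
<< ok
>> vault.etch(p→/polez, c→plodrogra)
<< created
>> vault.mkfold(p→/brecro/penigo)
<< ToolError: no parent
>> dayspinner.lastday()
<< 2142-11-30
>> measurebox.asunit(v→8999, u_from→yd, u_to→in)
<< 323964

Answer: {cal/, cal/tibi/, droflel=brosta, polez=plodrogra, vuci=snenodru, wasmuwa=moni}


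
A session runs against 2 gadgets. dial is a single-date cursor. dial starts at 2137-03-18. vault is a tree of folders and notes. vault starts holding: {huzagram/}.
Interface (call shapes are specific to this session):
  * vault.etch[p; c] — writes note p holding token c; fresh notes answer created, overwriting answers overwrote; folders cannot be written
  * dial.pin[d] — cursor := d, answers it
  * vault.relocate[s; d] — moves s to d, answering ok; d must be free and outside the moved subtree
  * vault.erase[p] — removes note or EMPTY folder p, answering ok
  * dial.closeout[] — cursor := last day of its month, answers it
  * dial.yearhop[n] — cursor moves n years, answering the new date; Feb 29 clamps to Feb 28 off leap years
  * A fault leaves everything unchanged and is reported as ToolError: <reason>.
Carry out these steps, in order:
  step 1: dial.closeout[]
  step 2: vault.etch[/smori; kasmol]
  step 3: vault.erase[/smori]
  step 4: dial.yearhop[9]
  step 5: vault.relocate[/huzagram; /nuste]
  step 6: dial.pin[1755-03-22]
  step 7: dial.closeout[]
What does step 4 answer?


Answer: 2146-03-31

Derivation:
I invoke dial.closeout(), and see 2137-03-31.
I invoke vault.etch on p=/smori, c=kasmol, yielding created.
Then vault.erase on p=/smori: ok.
Next I call dial.yearhop on n=9, and see 2146-03-31.
I invoke vault.relocate on s=/huzagram, d=/nuste: ok.
Then dial.pin on d=1755-03-22: 1755-03-22.
I run dial.closeout(), — result: 1755-03-31.


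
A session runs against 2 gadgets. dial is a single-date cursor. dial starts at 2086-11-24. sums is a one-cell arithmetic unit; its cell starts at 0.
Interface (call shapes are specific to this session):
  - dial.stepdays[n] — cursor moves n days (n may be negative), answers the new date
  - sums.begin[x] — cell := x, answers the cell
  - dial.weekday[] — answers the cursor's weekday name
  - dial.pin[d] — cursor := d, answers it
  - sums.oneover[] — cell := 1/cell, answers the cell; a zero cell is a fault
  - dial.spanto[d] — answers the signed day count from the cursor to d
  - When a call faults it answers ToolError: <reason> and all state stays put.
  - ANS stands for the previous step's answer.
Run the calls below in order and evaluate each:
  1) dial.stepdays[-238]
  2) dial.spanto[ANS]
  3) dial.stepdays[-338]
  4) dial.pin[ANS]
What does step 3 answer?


Answer: 2085-04-27

Derivation:
Act: dial.stepdays[n=-238]
Obs: 2086-03-31
Act: dial.spanto[d=ANS]
Obs: 0
Act: dial.stepdays[n=-338]
Obs: 2085-04-27
Act: dial.pin[d=ANS]
Obs: 2085-04-27


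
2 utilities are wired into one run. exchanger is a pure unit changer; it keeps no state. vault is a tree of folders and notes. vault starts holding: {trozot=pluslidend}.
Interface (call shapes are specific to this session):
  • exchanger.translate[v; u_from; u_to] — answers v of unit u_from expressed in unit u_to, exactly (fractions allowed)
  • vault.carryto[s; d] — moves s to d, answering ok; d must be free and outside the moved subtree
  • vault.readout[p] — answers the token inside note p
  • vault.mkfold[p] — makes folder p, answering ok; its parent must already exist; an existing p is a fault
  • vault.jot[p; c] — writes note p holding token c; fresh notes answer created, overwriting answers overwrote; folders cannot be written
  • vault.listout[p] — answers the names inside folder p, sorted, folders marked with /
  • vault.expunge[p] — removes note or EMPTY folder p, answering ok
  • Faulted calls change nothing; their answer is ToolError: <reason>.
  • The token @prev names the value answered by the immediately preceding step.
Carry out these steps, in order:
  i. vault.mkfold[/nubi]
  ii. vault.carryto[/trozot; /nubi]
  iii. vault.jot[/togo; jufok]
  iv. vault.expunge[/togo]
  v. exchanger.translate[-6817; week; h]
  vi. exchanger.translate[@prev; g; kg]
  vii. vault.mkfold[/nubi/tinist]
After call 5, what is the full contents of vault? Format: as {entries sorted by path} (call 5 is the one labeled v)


→ mkfold(p='/nubi')
← ok
→ carryto(s='/trozot', d='/nubi')
← ToolError: exists
→ jot(p='/togo', c='jufok')
← created
→ expunge(p='/togo')
← ok
→ translate(v='-6817', u_from='week', u_to='h')
← -1145256
→ translate(v='@prev', u_from='g', u_to='kg')
← -143157/125
→ mkfold(p='/nubi/tinist')
← ok

Answer: {nubi/, trozot=pluslidend}


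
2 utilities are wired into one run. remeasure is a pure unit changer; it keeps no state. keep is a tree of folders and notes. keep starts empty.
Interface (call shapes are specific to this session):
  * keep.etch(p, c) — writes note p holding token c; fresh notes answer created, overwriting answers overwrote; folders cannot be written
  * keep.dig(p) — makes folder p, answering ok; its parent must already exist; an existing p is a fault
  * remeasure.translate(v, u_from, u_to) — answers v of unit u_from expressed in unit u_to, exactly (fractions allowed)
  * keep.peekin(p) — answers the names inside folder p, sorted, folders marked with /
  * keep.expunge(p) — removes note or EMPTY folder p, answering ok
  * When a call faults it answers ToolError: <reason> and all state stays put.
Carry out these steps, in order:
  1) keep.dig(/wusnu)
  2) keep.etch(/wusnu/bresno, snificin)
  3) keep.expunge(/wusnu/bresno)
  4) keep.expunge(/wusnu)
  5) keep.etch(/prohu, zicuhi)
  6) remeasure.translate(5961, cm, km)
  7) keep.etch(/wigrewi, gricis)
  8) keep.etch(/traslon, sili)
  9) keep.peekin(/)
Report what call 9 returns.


I try keep.dig(p→/wusnu), and observe ok.
Now I run keep.etch(p→/wusnu/bresno, c→snificin), which returns created.
I use keep.expunge(p→/wusnu/bresno), → ok.
Calling keep.expunge(p→/wusnu), and see ok.
I use keep.etch(p→/prohu, c→zicuhi): created.
Now I run remeasure.translate(v→5961, u_from→cm, u_to→km), yielding 5961/100000.
Next I call keep.etch(p→/wigrewi, c→gricis), which returns created.
Then keep.etch(p→/traslon, c→sili), and see created.
Using keep.peekin(p→/): [prohu, traslon, wigrewi].

Answer: [prohu, traslon, wigrewi]


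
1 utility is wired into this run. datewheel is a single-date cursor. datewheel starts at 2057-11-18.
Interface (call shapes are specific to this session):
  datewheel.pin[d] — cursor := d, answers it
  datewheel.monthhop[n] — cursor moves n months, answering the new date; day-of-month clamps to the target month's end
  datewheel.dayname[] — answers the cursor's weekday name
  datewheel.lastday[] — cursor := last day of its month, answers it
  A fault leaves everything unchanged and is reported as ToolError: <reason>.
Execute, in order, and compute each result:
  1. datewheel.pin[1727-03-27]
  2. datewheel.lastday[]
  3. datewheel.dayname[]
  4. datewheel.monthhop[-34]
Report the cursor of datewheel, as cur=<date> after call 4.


Answer: cur=1724-05-31

Derivation:
Act: pin[d→1727-03-27]
Obs: 1727-03-27
Act: lastday[]
Obs: 1727-03-31
Act: dayname[]
Obs: Monday
Act: monthhop[n→-34]
Obs: 1724-05-31


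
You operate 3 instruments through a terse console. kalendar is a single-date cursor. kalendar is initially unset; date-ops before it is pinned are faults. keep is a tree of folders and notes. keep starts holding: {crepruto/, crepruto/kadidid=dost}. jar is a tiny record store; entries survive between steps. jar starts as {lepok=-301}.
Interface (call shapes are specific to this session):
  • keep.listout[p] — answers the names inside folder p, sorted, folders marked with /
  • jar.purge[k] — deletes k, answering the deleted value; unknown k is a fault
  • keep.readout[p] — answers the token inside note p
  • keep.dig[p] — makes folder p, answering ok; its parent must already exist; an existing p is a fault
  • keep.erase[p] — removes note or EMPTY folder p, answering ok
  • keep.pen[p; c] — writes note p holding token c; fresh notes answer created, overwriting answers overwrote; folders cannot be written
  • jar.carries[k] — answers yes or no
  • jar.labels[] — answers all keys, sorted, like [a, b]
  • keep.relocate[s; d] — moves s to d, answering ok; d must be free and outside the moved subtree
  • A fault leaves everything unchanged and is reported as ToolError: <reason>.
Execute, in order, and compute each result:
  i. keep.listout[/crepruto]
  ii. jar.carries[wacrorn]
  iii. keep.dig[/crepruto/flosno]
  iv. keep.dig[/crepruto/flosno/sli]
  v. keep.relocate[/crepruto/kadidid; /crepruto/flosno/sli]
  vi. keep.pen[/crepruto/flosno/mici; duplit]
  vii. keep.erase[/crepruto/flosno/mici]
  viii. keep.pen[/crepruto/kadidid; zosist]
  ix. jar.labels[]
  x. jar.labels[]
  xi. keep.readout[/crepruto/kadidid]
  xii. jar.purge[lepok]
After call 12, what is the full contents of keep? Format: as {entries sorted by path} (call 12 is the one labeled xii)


Now I run keep.listout with p→/crepruto, giving [kadidid].
Next I call jar.carries with k→wacrorn, giving no.
Invoking keep.dig with p→/crepruto/flosno, → ok.
Then keep.dig with p→/crepruto/flosno/sli, and get ok.
I use keep.relocate with s→/crepruto/kadidid, d→/crepruto/flosno/sli, → ToolError: exists.
I call keep.pen with p→/crepruto/flosno/mici, c→duplit, giving created.
Now I run keep.erase with p→/crepruto/flosno/mici, and get ok.
I try keep.pen with p→/crepruto/kadidid, c→zosist, giving overwrote.
I try jar.labels, giving [lepok].
Then jar.labels, which returns [lepok].
Calling keep.readout with p→/crepruto/kadidid, — result: zosist.
Invoking jar.purge with k→lepok, yielding -301.

Answer: {crepruto/, crepruto/flosno/, crepruto/flosno/sli/, crepruto/kadidid=zosist}


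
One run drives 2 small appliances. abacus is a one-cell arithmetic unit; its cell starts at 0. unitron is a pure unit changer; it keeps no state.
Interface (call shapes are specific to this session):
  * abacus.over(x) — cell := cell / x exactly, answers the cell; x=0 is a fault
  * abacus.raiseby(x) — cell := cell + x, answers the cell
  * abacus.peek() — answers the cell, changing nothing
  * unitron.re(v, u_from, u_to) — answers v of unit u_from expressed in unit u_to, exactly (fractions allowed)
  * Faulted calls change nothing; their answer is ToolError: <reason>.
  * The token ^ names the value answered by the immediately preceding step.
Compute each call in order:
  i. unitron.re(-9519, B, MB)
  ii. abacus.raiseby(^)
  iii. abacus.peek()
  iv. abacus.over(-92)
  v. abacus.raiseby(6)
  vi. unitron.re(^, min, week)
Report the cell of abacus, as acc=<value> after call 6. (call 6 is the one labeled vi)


-- unitron.re(v: -9519, u_from: B, u_to: MB) : -9519/1000000
-- abacus.raiseby(x: ^) : -9519/1000000
-- abacus.peek() : -9519/1000000
-- abacus.over(x: -92) : 9519/92000000
-- abacus.raiseby(x: 6) : 552009519/92000000
-- unitron.re(v: ^, u_from: min, u_to: week) : 61334391/103040000000

Answer: acc=552009519/92000000


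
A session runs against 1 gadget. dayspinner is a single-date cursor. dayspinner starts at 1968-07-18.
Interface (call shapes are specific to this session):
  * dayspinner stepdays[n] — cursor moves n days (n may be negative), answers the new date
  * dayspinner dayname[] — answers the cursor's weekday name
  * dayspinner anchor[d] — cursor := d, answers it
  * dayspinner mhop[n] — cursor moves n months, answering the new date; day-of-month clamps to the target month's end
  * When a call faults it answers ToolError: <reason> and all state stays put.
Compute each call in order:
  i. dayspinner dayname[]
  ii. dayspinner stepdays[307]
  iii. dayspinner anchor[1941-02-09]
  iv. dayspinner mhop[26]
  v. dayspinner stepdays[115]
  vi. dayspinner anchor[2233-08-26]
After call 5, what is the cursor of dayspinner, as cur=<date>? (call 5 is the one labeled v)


Answer: cur=1943-08-02

Derivation:
→ dayspinner dayname()
← Thursday
→ dayspinner stepdays(n: 307)
← 1969-05-21
→ dayspinner anchor(d: 1941-02-09)
← 1941-02-09
→ dayspinner mhop(n: 26)
← 1943-04-09
→ dayspinner stepdays(n: 115)
← 1943-08-02
→ dayspinner anchor(d: 2233-08-26)
← 2233-08-26


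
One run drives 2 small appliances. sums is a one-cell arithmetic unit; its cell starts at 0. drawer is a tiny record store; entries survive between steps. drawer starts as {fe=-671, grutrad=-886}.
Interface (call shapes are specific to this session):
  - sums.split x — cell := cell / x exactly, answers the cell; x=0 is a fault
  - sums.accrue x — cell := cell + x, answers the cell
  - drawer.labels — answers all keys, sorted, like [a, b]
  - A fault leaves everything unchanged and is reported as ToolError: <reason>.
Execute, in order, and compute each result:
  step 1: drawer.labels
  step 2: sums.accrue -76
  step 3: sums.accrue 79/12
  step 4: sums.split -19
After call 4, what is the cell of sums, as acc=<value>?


Answer: acc=833/228

Derivation:
I try drawer.labels, giving [fe, grutrad].
Using sums.accrue on x=-76, and see -76.
I call sums.accrue on x=79/12, and get -833/12.
Now I run sums.split on x=-19, and get 833/228.


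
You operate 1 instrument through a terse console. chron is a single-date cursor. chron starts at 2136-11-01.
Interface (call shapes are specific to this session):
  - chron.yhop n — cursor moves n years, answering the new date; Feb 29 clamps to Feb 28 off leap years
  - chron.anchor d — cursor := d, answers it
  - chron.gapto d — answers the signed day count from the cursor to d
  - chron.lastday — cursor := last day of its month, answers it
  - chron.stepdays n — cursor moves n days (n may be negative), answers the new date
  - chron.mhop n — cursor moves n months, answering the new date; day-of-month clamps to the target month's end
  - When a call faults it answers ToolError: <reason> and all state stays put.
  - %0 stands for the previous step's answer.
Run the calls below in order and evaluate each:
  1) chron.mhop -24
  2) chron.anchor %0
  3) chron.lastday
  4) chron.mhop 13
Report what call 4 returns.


Answer: 2135-12-30

Derivation:
I invoke chron.mhop(n: -24), giving 2134-11-01.
Now I run chron.anchor(d: %0): 2134-11-01.
I invoke chron.lastday(), yielding 2134-11-30.
Invoking chron.mhop(n: 13), → 2135-12-30.
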